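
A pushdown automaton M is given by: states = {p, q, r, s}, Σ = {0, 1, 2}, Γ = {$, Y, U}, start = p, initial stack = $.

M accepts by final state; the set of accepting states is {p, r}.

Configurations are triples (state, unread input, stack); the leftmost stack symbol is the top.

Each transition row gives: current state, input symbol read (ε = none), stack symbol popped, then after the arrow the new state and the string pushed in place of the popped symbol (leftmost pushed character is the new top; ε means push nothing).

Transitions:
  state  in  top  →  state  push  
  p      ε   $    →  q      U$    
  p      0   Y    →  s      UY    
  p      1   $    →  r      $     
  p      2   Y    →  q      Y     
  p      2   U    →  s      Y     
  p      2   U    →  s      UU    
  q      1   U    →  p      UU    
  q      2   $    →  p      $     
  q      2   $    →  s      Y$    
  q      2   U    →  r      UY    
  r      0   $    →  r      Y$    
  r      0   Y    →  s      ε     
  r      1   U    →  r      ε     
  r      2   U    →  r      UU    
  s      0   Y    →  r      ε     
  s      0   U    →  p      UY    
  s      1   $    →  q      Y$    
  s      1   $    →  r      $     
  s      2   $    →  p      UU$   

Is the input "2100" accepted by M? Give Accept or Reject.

No computation consumes all input and reaches a final state.

Reject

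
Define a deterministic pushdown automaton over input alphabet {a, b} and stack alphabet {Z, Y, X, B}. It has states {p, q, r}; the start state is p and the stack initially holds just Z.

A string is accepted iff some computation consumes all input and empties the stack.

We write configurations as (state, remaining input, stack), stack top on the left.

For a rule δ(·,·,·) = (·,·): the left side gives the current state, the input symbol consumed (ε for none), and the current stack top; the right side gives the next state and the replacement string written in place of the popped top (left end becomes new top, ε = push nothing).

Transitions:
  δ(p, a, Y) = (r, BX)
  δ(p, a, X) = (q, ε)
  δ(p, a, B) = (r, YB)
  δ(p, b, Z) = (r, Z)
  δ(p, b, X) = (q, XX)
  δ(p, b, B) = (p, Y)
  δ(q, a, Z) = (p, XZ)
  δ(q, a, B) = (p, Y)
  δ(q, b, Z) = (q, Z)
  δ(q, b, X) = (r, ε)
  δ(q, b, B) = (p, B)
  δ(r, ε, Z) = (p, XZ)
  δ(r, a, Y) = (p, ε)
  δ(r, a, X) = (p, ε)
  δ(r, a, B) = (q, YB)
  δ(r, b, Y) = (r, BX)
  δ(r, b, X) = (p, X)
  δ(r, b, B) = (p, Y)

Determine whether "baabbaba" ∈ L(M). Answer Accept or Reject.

(p, baabbaba, Z) ⊢ (r, aabbaba, Z) ⊢ (p, aabbaba, XZ) ⊢ (q, abbaba, Z) ⊢ (p, bbaba, XZ) ⊢ (q, baba, XXZ) ⊢ (r, aba, XZ) ⊢ (p, ba, Z) ⊢ (r, a, Z) ⊢ (p, a, XZ) ⊢ (q, ε, Z)
All input consumed; stack is Z, not empty, and no further ε-move applies.

Reject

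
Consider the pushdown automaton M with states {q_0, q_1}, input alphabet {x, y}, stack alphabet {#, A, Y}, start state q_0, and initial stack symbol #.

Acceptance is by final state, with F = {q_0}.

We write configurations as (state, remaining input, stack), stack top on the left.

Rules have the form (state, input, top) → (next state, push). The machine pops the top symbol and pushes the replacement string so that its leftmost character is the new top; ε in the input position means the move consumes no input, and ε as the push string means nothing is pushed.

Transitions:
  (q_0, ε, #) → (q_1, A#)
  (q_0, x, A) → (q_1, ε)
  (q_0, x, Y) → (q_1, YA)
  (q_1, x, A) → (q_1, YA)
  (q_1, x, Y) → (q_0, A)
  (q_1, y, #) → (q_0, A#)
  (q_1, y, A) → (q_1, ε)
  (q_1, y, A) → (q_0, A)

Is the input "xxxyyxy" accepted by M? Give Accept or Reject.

One accepting computation: (q_0, xxxyyxy, #) ⊢ (q_1, xxxyyxy, A#) ⊢ (q_1, xxyyxy, YA#) ⊢ (q_0, xyyxy, AA#) ⊢ (q_1, yyxy, A#) ⊢ (q_1, yxy, #) ⊢ (q_0, xy, A#) ⊢ (q_1, y, #) ⊢ (q_0, ε, A#)
All input consumed and state q_0 ∈ F.

Accept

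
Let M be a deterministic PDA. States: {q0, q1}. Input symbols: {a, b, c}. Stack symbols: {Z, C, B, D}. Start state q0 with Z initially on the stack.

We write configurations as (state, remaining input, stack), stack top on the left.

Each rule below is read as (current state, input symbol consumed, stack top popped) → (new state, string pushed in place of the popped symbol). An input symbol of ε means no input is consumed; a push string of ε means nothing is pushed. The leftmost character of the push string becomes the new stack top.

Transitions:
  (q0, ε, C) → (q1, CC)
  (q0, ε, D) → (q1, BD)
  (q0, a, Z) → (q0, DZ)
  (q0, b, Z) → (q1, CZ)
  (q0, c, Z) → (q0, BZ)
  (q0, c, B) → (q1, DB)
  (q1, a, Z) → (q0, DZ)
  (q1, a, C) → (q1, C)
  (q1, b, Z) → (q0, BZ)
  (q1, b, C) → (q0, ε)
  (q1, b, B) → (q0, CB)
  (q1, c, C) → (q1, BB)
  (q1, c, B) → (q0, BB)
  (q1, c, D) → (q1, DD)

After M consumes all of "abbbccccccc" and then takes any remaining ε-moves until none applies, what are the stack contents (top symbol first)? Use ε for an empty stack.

(q0, abbbccccccc, Z)
  read a, top Z: go to q0, push DZ → (q0, bbbccccccc, DZ)
  ε-move, top D: go to q1, push BD → (q1, bbbccccccc, BDZ)
  read b, top B: go to q0, push CB → (q0, bbccccccc, CBDZ)
  ε-move, top C: go to q1, push CC → (q1, bbccccccc, CCBDZ)
  read b, top C: go to q0, push ε → (q0, bccccccc, CBDZ)
  ε-move, top C: go to q1, push CC → (q1, bccccccc, CCBDZ)
  read b, top C: go to q0, push ε → (q0, ccccccc, CBDZ)
  ε-move, top C: go to q1, push CC → (q1, ccccccc, CCBDZ)
  read c, top C: go to q1, push BB → (q1, cccccc, BBCBDZ)
  read c, top B: go to q0, push BB → (q0, ccccc, BBBCBDZ)
  read c, top B: go to q1, push DB → (q1, cccc, DBBBCBDZ)
  read c, top D: go to q1, push DD → (q1, ccc, DDBBBCBDZ)
  read c, top D: go to q1, push DD → (q1, cc, DDDBBBCBDZ)
  read c, top D: go to q1, push DD → (q1, c, DDDDBBBCBDZ)
  read c, top D: go to q1, push DD → (q1, ε, DDDDDBBBCBDZ)
All input consumed in state q1 with stack DDDDDBBBCBDZ.

DDDDDBBBCBDZ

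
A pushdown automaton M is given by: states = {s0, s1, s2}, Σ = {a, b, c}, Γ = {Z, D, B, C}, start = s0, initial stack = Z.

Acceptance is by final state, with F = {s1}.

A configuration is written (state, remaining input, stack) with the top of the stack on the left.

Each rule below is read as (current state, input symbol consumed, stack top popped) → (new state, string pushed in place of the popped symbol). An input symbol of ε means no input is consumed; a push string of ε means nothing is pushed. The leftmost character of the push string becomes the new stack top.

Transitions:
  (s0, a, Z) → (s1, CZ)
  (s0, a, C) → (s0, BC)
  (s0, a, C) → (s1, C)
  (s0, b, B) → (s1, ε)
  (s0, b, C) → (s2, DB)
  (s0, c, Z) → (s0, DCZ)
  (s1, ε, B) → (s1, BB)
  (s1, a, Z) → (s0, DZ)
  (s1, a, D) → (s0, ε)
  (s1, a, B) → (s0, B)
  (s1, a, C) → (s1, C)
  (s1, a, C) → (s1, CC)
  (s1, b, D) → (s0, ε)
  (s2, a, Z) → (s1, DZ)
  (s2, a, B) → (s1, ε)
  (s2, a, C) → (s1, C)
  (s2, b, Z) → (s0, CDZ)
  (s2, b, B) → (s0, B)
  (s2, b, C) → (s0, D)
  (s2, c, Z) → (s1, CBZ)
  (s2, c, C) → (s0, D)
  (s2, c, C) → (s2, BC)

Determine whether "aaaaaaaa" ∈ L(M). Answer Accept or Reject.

Accept

One accepting computation: (s0, aaaaaaaa, Z) ⊢ (s1, aaaaaaa, CZ) ⊢ (s1, aaaaaa, CZ) ⊢ (s1, aaaaa, CZ) ⊢ (s1, aaaa, CZ) ⊢ (s1, aaa, CZ) ⊢ (s1, aa, CZ) ⊢ (s1, a, CZ) ⊢ (s1, ε, CZ)
All input consumed and state s1 ∈ F.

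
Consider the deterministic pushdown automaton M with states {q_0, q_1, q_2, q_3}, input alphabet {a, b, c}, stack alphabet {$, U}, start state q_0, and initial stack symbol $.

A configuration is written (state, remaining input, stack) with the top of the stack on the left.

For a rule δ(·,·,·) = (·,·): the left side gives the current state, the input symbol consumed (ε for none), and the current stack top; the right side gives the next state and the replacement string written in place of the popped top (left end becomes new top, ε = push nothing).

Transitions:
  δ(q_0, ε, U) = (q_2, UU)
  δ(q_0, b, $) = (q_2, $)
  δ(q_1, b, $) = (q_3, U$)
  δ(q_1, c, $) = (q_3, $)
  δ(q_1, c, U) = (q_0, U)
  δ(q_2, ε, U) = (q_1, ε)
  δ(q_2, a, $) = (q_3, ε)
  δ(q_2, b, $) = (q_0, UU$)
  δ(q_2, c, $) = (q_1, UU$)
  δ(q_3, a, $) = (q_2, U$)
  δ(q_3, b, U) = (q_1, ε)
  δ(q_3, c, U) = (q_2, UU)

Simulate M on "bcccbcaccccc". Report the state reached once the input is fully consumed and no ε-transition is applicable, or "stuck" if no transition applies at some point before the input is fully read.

stuck

(q_0, bcccbcaccccc, $)
  read b, top $: go to q_2, push $ → (q_2, cccbcaccccc, $)
  read c, top $: go to q_1, push UU$ → (q_1, ccbcaccccc, UU$)
  read c, top U: go to q_0, push U → (q_0, cbcaccccc, UU$)
  ε-move, top U: go to q_2, push UU → (q_2, cbcaccccc, UUU$)
  ε-move, top U: go to q_1, push ε → (q_1, cbcaccccc, UU$)
  read c, top U: go to q_0, push U → (q_0, bcaccccc, UU$)
  ε-move, top U: go to q_2, push UU → (q_2, bcaccccc, UUU$)
  ε-move, top U: go to q_1, push ε → (q_1, bcaccccc, UU$)
No transition for (q_1, b, top U); M blocks with input bcaccccc remaining.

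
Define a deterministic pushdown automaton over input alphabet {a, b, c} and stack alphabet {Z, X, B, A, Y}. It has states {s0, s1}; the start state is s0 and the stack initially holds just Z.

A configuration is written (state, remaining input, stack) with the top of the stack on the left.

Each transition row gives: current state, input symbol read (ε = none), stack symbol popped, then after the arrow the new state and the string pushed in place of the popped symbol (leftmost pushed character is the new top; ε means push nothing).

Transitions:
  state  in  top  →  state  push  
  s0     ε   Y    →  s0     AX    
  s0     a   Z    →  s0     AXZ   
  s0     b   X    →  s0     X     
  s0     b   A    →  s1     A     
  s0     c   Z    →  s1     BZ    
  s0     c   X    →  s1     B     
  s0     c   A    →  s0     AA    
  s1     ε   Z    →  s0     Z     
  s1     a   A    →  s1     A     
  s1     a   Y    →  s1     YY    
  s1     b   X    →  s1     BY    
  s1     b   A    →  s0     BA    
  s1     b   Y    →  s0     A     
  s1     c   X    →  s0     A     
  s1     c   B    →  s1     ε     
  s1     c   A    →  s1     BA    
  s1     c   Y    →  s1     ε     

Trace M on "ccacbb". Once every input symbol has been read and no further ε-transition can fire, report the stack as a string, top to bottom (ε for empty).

BAAXZ

(s0, ccacbb, Z) ⊢ (s1, cacbb, BZ) ⊢ (s1, acbb, Z) ⊢ (s0, acbb, Z) ⊢ (s0, cbb, AXZ) ⊢ (s0, bb, AAXZ) ⊢ (s1, b, AAXZ) ⊢ (s0, ε, BAAXZ)
All input consumed in state s0 with stack BAAXZ.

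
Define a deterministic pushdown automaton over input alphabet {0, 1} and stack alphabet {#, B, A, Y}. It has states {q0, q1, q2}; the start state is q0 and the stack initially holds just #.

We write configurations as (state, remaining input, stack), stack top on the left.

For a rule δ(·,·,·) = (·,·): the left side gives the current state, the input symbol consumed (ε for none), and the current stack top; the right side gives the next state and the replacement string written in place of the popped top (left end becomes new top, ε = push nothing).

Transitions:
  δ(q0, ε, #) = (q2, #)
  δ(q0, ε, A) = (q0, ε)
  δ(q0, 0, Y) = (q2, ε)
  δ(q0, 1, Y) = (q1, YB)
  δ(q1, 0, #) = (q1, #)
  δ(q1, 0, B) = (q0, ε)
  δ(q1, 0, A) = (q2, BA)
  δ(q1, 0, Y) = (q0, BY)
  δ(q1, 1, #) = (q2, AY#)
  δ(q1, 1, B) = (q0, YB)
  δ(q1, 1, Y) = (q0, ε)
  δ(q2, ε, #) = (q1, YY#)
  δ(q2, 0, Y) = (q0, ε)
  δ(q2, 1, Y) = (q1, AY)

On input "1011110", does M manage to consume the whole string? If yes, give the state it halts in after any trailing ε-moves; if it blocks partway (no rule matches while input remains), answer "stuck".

(q0, 1011110, #)
  ε-move, top #: go to q2, push # → (q2, 1011110, #)
  ε-move, top #: go to q1, push YY# → (q1, 1011110, YY#)
  read 1, top Y: go to q0, push ε → (q0, 011110, Y#)
  read 0, top Y: go to q2, push ε → (q2, 11110, #)
  ε-move, top #: go to q1, push YY# → (q1, 11110, YY#)
  read 1, top Y: go to q0, push ε → (q0, 1110, Y#)
  read 1, top Y: go to q1, push YB → (q1, 110, YB#)
  read 1, top Y: go to q0, push ε → (q0, 10, B#)
No transition for (q0, 1, top B); M blocks with input 10 remaining.

stuck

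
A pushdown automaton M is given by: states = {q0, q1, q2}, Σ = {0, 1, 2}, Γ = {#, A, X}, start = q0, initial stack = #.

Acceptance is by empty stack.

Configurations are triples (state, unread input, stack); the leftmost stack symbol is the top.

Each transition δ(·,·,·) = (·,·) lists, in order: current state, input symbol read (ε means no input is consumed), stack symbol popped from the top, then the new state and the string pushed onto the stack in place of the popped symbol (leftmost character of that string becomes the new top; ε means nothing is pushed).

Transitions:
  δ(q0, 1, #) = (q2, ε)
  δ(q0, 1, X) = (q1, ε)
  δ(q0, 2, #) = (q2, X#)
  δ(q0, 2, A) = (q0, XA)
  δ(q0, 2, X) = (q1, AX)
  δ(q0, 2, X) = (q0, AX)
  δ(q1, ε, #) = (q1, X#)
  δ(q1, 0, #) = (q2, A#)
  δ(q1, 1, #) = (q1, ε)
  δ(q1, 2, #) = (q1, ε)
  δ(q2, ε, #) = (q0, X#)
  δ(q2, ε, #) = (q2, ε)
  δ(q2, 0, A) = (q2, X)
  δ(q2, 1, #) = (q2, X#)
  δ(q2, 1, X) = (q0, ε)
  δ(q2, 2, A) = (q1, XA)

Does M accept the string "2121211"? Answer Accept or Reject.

Accept

One accepting computation: (q0, 2121211, #) ⊢ (q2, 121211, X#) ⊢ (q0, 21211, #) ⊢ (q2, 1211, X#) ⊢ (q0, 211, #) ⊢ (q2, 11, X#) ⊢ (q0, 1, #) ⊢ (q2, ε, ε)
All input consumed and the stack is empty.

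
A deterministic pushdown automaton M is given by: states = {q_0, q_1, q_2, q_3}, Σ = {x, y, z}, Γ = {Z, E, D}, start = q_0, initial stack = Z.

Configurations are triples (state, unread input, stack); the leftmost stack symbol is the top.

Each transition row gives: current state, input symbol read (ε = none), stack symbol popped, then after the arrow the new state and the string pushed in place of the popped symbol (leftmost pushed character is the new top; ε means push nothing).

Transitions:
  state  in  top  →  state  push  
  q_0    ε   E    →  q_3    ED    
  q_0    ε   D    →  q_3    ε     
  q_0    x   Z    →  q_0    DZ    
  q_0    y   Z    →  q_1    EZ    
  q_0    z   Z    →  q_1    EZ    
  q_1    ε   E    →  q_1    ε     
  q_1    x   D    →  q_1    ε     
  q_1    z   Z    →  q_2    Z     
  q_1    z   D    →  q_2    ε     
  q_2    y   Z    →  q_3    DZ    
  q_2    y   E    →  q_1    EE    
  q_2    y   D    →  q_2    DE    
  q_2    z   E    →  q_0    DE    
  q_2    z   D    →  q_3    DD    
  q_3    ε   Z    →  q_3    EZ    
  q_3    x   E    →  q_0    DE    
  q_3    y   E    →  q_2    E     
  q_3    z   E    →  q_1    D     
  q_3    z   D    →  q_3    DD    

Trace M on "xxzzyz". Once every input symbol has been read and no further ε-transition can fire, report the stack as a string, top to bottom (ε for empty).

DDZ

(q_0, xxzzyz, Z)
  read x, top Z: go to q_0, push DZ → (q_0, xzzyz, DZ)
  ε-move, top D: go to q_3, push ε → (q_3, xzzyz, Z)
  ε-move, top Z: go to q_3, push EZ → (q_3, xzzyz, EZ)
  read x, top E: go to q_0, push DE → (q_0, zzyz, DEZ)
  ε-move, top D: go to q_3, push ε → (q_3, zzyz, EZ)
  read z, top E: go to q_1, push D → (q_1, zyz, DZ)
  read z, top D: go to q_2, push ε → (q_2, yz, Z)
  read y, top Z: go to q_3, push DZ → (q_3, z, DZ)
  read z, top D: go to q_3, push DD → (q_3, ε, DDZ)
All input consumed in state q_3 with stack DDZ.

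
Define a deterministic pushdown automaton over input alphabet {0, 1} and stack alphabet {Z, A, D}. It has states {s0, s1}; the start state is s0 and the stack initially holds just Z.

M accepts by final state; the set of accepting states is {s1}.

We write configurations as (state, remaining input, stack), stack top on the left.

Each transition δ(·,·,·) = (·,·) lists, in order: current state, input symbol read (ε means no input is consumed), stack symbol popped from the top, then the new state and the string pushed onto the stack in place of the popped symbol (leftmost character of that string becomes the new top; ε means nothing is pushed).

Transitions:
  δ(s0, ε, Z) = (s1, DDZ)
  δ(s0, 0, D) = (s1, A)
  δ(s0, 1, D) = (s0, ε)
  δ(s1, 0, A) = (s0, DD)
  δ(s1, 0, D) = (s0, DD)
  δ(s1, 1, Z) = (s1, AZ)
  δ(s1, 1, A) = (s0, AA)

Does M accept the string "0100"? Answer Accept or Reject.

Reject

(s0, 0100, Z)
  ε-move, top Z: go to s1, push DDZ → (s1, 0100, DDZ)
  read 0, top D: go to s0, push DD → (s0, 100, DDDZ)
  read 1, top D: go to s0, push ε → (s0, 00, DDZ)
  read 0, top D: go to s1, push A → (s1, 0, ADZ)
  read 0, top A: go to s0, push DD → (s0, ε, DDDZ)
All input consumed; state s0 ∉ F and no further ε-move applies.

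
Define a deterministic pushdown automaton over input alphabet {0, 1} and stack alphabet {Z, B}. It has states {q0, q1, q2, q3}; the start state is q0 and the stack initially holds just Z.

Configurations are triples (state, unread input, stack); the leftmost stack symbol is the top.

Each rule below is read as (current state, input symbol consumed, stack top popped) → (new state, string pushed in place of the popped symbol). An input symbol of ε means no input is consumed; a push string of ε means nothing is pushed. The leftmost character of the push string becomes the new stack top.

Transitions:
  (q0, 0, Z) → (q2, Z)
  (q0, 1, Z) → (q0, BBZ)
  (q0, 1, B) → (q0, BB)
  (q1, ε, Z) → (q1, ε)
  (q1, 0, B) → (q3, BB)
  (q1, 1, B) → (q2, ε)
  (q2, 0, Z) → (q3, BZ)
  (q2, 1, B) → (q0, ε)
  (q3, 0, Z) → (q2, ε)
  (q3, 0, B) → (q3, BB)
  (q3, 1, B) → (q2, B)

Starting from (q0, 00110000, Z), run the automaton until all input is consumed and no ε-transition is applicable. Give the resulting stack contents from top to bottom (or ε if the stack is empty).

BBBZ

(q0, 00110000, Z)
  read 0, top Z: go to q2, push Z → (q2, 0110000, Z)
  read 0, top Z: go to q3, push BZ → (q3, 110000, BZ)
  read 1, top B: go to q2, push B → (q2, 10000, BZ)
  read 1, top B: go to q0, push ε → (q0, 0000, Z)
  read 0, top Z: go to q2, push Z → (q2, 000, Z)
  read 0, top Z: go to q3, push BZ → (q3, 00, BZ)
  read 0, top B: go to q3, push BB → (q3, 0, BBZ)
  read 0, top B: go to q3, push BB → (q3, ε, BBBZ)
All input consumed in state q3 with stack BBBZ.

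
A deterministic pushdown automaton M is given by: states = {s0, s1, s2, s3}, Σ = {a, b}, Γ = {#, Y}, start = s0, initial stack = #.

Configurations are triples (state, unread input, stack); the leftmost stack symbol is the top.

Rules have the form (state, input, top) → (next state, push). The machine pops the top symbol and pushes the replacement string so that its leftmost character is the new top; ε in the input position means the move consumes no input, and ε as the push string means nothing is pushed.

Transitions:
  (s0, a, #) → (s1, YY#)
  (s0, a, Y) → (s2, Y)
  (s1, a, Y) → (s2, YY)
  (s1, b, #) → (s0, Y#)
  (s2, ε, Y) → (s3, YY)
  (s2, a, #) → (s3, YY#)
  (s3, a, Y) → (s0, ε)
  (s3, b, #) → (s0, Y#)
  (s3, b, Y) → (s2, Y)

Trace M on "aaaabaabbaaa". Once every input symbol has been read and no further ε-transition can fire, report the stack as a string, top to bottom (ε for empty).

YYYYYY#

(s0, aaaabaabbaaa, #)
  read a, top #: go to s1, push YY# → (s1, aaabaabbaaa, YY#)
  read a, top Y: go to s2, push YY → (s2, aabaabbaaa, YYY#)
  ε-move, top Y: go to s3, push YY → (s3, aabaabbaaa, YYYY#)
  read a, top Y: go to s0, push ε → (s0, abaabbaaa, YYY#)
  read a, top Y: go to s2, push Y → (s2, baabbaaa, YYY#)
  ε-move, top Y: go to s3, push YY → (s3, baabbaaa, YYYY#)
  read b, top Y: go to s2, push Y → (s2, aabbaaa, YYYY#)
  ε-move, top Y: go to s3, push YY → (s3, aabbaaa, YYYYY#)
  read a, top Y: go to s0, push ε → (s0, abbaaa, YYYY#)
  read a, top Y: go to s2, push Y → (s2, bbaaa, YYYY#)
  ε-move, top Y: go to s3, push YY → (s3, bbaaa, YYYYY#)
  read b, top Y: go to s2, push Y → (s2, baaa, YYYYY#)
  ε-move, top Y: go to s3, push YY → (s3, baaa, YYYYYY#)
  read b, top Y: go to s2, push Y → (s2, aaa, YYYYYY#)
  ε-move, top Y: go to s3, push YY → (s3, aaa, YYYYYYY#)
  read a, top Y: go to s0, push ε → (s0, aa, YYYYYY#)
  read a, top Y: go to s2, push Y → (s2, a, YYYYYY#)
  ε-move, top Y: go to s3, push YY → (s3, a, YYYYYYY#)
  read a, top Y: go to s0, push ε → (s0, ε, YYYYYY#)
All input consumed in state s0 with stack YYYYYY#.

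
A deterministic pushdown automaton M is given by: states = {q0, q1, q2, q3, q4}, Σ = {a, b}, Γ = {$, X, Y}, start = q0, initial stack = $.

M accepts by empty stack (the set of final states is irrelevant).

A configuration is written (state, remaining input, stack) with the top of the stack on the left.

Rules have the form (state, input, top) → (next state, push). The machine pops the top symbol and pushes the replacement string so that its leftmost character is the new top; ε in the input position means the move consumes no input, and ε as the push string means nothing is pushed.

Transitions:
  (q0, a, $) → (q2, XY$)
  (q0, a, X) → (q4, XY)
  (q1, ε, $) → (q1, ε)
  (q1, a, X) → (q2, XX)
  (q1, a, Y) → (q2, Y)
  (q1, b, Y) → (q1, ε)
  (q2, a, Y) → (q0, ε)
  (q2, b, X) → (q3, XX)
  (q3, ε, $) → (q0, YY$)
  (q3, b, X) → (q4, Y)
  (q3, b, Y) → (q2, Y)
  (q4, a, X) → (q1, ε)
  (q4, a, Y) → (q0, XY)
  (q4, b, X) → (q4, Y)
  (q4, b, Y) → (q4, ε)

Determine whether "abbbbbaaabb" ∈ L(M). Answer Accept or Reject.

Accept

(q0, abbbbbaaabb, $)
  read a, top $: go to q2, push XY$ → (q2, bbbbbaaabb, XY$)
  read b, top X: go to q3, push XX → (q3, bbbbaaabb, XXY$)
  read b, top X: go to q4, push Y → (q4, bbbaaabb, YXY$)
  read b, top Y: go to q4, push ε → (q4, bbaaabb, XY$)
  read b, top X: go to q4, push Y → (q4, baaabb, YY$)
  read b, top Y: go to q4, push ε → (q4, aaabb, Y$)
  read a, top Y: go to q0, push XY → (q0, aabb, XY$)
  read a, top X: go to q4, push XY → (q4, abb, XYY$)
  read a, top X: go to q1, push ε → (q1, bb, YY$)
  read b, top Y: go to q1, push ε → (q1, b, Y$)
  read b, top Y: go to q1, push ε → (q1, ε, $)
  ε-move, top $: go to q1, push ε → (q1, ε, ε)
All input consumed and the stack is empty.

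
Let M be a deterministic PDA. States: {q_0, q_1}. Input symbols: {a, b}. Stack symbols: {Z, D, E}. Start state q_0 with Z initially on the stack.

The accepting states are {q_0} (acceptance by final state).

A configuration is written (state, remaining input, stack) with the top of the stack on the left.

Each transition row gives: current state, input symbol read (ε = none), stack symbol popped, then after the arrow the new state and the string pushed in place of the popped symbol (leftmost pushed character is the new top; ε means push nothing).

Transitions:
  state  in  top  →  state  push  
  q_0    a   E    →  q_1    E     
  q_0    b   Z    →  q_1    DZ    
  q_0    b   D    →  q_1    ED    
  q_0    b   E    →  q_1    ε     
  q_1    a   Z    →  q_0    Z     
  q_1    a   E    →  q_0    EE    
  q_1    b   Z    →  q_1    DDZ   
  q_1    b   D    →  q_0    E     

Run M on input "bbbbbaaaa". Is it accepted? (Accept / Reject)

Accept

(q_0, bbbbbaaaa, Z) ⊢ (q_1, bbbbaaaa, DZ) ⊢ (q_0, bbbaaaa, EZ) ⊢ (q_1, bbaaaa, Z) ⊢ (q_1, baaaa, DDZ) ⊢ (q_0, aaaa, EDZ) ⊢ (q_1, aaa, EDZ) ⊢ (q_0, aa, EEDZ) ⊢ (q_1, a, EEDZ) ⊢ (q_0, ε, EEEDZ)
All input consumed; state q_0 ∈ F.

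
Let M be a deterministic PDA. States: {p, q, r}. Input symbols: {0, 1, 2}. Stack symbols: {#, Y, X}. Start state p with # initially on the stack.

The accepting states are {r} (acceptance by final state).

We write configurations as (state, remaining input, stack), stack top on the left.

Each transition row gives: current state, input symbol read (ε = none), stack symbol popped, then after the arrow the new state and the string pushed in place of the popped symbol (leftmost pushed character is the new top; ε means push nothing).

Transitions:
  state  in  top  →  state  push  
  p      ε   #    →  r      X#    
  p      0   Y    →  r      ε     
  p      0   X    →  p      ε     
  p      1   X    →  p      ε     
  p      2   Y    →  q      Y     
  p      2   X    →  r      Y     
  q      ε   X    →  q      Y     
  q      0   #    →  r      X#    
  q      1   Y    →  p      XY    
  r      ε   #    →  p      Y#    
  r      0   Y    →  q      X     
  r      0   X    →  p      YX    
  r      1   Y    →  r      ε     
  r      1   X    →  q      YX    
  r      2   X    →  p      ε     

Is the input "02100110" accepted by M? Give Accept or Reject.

(p, 02100110, #)
  ε-move, top #: go to r, push X# → (r, 02100110, X#)
  read 0, top X: go to p, push YX → (p, 2100110, YX#)
  read 2, top Y: go to q, push Y → (q, 100110, YX#)
  read 1, top Y: go to p, push XY → (p, 00110, XYX#)
  read 0, top X: go to p, push ε → (p, 0110, YX#)
  read 0, top Y: go to r, push ε → (r, 110, X#)
  read 1, top X: go to q, push YX → (q, 10, YX#)
  read 1, top Y: go to p, push XY → (p, 0, XYX#)
  read 0, top X: go to p, push ε → (p, ε, YX#)
All input consumed; state p ∉ F and no further ε-move applies.

Reject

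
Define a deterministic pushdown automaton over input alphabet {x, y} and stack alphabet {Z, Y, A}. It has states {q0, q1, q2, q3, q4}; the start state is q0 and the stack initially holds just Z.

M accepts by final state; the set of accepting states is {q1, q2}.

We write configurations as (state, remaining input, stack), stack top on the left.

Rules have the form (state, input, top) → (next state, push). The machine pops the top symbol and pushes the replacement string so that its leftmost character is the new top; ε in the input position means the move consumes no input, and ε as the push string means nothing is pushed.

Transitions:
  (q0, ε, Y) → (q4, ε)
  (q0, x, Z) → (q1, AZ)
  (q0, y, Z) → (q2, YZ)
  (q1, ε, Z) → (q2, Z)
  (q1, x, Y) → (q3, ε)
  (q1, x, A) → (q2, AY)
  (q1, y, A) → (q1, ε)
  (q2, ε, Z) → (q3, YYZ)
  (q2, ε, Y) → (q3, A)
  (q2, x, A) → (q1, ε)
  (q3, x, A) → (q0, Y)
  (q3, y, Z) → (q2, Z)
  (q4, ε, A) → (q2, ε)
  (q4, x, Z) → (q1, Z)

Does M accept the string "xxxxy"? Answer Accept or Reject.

(q0, xxxxy, Z)
  read x, top Z: go to q1, push AZ → (q1, xxxy, AZ)
  read x, top A: go to q2, push AY → (q2, xxy, AYZ)
  read x, top A: go to q1, push ε → (q1, xy, YZ)
  read x, top Y: go to q3, push ε → (q3, y, Z)
  read y, top Z: go to q2, push Z → (q2, ε, Z)
All input consumed; state q2 ∈ F.

Accept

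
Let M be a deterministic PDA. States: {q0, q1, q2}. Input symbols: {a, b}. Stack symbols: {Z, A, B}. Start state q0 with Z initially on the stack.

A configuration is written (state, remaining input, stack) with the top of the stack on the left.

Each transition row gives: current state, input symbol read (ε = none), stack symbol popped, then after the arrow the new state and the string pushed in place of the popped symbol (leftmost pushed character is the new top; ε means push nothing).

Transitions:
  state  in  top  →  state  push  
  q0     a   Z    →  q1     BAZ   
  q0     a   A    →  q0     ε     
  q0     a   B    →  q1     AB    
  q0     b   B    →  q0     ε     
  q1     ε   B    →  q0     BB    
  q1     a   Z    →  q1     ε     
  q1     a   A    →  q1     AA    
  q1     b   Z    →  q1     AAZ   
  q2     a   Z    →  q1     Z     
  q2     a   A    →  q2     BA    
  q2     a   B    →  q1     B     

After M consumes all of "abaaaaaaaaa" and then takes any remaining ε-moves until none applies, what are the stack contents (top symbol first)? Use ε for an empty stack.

(q0, abaaaaaaaaa, Z) ⊢ (q1, baaaaaaaaa, BAZ) ⊢ (q0, baaaaaaaaa, BBAZ) ⊢ (q0, aaaaaaaaa, BAZ) ⊢ (q1, aaaaaaaa, ABAZ) ⊢ (q1, aaaaaaa, AABAZ) ⊢ (q1, aaaaaa, AAABAZ) ⊢ (q1, aaaaa, AAAABAZ) ⊢ (q1, aaaa, AAAAABAZ) ⊢ (q1, aaa, AAAAAABAZ) ⊢ (q1, aa, AAAAAAABAZ) ⊢ (q1, a, AAAAAAAABAZ) ⊢ (q1, ε, AAAAAAAAABAZ)
All input consumed in state q1 with stack AAAAAAAAABAZ.

AAAAAAAAABAZ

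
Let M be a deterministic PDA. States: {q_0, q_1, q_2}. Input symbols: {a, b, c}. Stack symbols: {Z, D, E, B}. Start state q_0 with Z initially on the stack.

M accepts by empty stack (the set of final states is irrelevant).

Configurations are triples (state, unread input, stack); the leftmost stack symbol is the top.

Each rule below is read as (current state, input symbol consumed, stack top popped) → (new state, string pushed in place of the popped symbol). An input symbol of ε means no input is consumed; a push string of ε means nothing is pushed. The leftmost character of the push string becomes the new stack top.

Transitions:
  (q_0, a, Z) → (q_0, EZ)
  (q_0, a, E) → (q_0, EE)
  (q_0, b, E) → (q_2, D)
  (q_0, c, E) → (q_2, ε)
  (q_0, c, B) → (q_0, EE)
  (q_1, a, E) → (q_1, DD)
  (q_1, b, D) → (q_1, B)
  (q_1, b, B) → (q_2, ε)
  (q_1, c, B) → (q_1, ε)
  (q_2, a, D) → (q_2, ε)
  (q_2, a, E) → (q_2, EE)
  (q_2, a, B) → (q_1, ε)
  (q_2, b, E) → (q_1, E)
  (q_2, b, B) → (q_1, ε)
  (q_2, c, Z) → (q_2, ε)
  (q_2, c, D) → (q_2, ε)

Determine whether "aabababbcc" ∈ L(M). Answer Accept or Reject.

Accept

(q_0, aabababbcc, Z)
  read a, top Z: go to q_0, push EZ → (q_0, abababbcc, EZ)
  read a, top E: go to q_0, push EE → (q_0, bababbcc, EEZ)
  read b, top E: go to q_2, push D → (q_2, ababbcc, DEZ)
  read a, top D: go to q_2, push ε → (q_2, babbcc, EZ)
  read b, top E: go to q_1, push E → (q_1, abbcc, EZ)
  read a, top E: go to q_1, push DD → (q_1, bbcc, DDZ)
  read b, top D: go to q_1, push B → (q_1, bcc, BDZ)
  read b, top B: go to q_2, push ε → (q_2, cc, DZ)
  read c, top D: go to q_2, push ε → (q_2, c, Z)
  read c, top Z: go to q_2, push ε → (q_2, ε, ε)
All input consumed and the stack is empty.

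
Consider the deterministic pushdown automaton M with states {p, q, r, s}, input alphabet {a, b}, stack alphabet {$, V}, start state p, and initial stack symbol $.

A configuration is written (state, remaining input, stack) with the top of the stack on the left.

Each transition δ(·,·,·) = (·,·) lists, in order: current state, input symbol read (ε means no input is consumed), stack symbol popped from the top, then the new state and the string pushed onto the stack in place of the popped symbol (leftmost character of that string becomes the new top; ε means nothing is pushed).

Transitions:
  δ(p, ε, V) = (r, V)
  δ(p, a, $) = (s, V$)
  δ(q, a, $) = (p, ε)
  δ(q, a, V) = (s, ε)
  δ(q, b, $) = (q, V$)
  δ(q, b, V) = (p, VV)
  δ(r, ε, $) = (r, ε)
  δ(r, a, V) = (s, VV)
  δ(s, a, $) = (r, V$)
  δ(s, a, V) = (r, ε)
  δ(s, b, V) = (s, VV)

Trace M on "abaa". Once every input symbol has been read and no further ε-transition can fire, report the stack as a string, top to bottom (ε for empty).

(p, abaa, $)
  read a, top $: go to s, push V$ → (s, baa, V$)
  read b, top V: go to s, push VV → (s, aa, VV$)
  read a, top V: go to r, push ε → (r, a, V$)
  read a, top V: go to s, push VV → (s, ε, VV$)
All input consumed in state s with stack VV$.

VV$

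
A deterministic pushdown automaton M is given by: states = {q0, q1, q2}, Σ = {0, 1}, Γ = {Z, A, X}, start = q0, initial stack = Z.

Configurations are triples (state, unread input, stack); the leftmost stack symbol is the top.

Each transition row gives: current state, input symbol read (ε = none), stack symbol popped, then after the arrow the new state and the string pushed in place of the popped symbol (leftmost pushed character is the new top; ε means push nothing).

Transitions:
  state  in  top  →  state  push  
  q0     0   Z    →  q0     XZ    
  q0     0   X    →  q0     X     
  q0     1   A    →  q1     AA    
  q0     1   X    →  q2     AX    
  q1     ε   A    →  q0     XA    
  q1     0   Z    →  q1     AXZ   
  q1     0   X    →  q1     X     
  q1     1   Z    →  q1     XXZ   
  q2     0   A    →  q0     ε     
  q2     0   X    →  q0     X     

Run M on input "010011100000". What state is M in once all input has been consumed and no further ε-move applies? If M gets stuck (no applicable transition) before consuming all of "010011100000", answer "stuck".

stuck

(q0, 010011100000, Z)
  read 0, top Z: go to q0, push XZ → (q0, 10011100000, XZ)
  read 1, top X: go to q2, push AX → (q2, 0011100000, AXZ)
  read 0, top A: go to q0, push ε → (q0, 011100000, XZ)
  read 0, top X: go to q0, push X → (q0, 11100000, XZ)
  read 1, top X: go to q2, push AX → (q2, 1100000, AXZ)
No transition for (q2, 1, top A); M blocks with input 1100000 remaining.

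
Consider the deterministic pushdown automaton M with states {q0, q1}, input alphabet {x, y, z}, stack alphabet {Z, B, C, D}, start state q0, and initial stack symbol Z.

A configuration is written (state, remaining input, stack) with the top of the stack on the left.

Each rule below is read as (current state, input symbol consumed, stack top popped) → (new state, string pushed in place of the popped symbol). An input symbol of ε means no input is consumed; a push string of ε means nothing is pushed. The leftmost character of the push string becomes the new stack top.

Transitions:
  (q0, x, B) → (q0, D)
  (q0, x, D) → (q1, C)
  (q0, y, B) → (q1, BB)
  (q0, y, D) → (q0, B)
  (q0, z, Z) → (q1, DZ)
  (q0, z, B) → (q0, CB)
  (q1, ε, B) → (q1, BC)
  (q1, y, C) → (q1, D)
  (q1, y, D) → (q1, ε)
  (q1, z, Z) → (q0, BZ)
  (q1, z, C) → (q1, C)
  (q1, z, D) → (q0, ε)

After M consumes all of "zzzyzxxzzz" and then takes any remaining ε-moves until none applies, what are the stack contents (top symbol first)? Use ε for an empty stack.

(q0, zzzyzxxzzz, Z) ⊢ (q1, zzyzxxzzz, DZ) ⊢ (q0, zyzxxzzz, Z) ⊢ (q1, yzxxzzz, DZ) ⊢ (q1, zxxzzz, Z) ⊢ (q0, xxzzz, BZ) ⊢ (q0, xzzz, DZ) ⊢ (q1, zzz, CZ) ⊢ (q1, zz, CZ) ⊢ (q1, z, CZ) ⊢ (q1, ε, CZ)
All input consumed in state q1 with stack CZ.

CZ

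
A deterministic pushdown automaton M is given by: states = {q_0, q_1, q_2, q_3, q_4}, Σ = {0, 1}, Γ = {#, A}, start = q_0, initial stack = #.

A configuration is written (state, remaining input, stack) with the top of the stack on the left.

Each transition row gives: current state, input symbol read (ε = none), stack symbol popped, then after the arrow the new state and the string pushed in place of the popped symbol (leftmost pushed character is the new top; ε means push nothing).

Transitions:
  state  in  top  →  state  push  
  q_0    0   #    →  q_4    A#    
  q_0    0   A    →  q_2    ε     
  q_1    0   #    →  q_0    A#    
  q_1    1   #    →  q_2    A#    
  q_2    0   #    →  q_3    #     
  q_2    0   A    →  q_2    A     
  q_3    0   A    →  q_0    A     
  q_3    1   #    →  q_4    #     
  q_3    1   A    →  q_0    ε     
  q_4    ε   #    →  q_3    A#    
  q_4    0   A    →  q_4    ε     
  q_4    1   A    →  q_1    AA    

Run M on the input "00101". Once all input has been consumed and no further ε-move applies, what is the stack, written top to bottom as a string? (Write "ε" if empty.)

AA#

(q_0, 00101, #)
  read 0, top #: go to q_4, push A# → (q_4, 0101, A#)
  read 0, top A: go to q_4, push ε → (q_4, 101, #)
  ε-move, top #: go to q_3, push A# → (q_3, 101, A#)
  read 1, top A: go to q_0, push ε → (q_0, 01, #)
  read 0, top #: go to q_4, push A# → (q_4, 1, A#)
  read 1, top A: go to q_1, push AA → (q_1, ε, AA#)
All input consumed in state q_1 with stack AA#.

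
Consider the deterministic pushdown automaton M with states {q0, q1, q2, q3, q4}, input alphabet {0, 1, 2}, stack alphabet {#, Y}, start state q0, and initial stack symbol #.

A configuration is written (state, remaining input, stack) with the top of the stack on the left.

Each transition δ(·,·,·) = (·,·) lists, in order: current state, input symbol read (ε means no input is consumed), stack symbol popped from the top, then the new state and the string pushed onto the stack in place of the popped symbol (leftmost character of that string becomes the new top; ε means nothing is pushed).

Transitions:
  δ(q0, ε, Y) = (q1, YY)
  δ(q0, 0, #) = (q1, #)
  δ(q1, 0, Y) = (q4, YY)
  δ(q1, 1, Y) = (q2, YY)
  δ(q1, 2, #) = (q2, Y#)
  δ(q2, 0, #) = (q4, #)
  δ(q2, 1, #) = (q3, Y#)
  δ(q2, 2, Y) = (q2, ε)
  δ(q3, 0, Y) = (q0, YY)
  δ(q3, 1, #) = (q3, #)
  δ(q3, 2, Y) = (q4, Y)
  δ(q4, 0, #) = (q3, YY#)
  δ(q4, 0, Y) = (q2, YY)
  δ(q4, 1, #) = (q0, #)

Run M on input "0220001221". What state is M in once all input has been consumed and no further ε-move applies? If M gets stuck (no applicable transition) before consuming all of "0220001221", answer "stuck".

stuck

(q0, 0220001221, #) ⊢ (q1, 220001221, #) ⊢ (q2, 20001221, Y#) ⊢ (q2, 0001221, #) ⊢ (q4, 001221, #) ⊢ (q3, 01221, YY#) ⊢ (q0, 1221, YYY#) ⊢ (q1, 1221, YYYY#) ⊢ (q2, 221, YYYYY#) ⊢ (q2, 21, YYYY#) ⊢ (q2, 1, YYY#)
No transition for (q2, 1, top Y); M blocks with input 1 remaining.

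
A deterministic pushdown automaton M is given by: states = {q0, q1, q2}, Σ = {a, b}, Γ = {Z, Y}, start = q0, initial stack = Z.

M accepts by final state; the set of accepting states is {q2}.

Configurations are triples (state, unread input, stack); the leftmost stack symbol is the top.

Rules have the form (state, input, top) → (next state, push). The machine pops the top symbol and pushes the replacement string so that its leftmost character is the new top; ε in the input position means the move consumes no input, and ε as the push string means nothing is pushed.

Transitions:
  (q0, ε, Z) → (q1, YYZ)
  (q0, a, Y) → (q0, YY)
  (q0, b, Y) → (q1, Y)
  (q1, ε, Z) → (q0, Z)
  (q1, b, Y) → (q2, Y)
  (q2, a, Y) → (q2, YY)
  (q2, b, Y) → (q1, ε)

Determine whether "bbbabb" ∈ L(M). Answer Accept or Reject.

Accept

(q0, bbbabb, Z)
  ε-move, top Z: go to q1, push YYZ → (q1, bbbabb, YYZ)
  read b, top Y: go to q2, push Y → (q2, bbabb, YYZ)
  read b, top Y: go to q1, push ε → (q1, babb, YZ)
  read b, top Y: go to q2, push Y → (q2, abb, YZ)
  read a, top Y: go to q2, push YY → (q2, bb, YYZ)
  read b, top Y: go to q1, push ε → (q1, b, YZ)
  read b, top Y: go to q2, push Y → (q2, ε, YZ)
All input consumed; state q2 ∈ F.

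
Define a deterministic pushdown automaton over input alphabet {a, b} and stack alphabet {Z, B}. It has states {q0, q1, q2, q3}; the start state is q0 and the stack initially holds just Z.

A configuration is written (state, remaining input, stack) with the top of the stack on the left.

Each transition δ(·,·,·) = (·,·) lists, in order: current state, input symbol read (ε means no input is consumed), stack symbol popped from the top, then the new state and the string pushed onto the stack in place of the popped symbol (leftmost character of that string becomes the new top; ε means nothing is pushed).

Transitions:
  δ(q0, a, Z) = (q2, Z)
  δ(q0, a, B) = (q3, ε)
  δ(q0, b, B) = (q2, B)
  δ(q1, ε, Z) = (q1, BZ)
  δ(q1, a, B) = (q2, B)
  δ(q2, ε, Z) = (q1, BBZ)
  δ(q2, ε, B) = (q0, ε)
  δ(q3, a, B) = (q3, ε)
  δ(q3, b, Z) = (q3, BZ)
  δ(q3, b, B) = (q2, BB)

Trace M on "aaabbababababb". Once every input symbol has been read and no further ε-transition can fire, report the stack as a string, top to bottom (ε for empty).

BZ

(q0, aaabbababababb, Z)
  read a, top Z: go to q2, push Z → (q2, aabbababababb, Z)
  ε-move, top Z: go to q1, push BBZ → (q1, aabbababababb, BBZ)
  read a, top B: go to q2, push B → (q2, abbababababb, BBZ)
  ε-move, top B: go to q0, push ε → (q0, abbababababb, BZ)
  read a, top B: go to q3, push ε → (q3, bbababababb, Z)
  read b, top Z: go to q3, push BZ → (q3, bababababb, BZ)
  read b, top B: go to q2, push BB → (q2, ababababb, BBZ)
  ε-move, top B: go to q0, push ε → (q0, ababababb, BZ)
  read a, top B: go to q3, push ε → (q3, babababb, Z)
  read b, top Z: go to q3, push BZ → (q3, abababb, BZ)
  read a, top B: go to q3, push ε → (q3, bababb, Z)
  read b, top Z: go to q3, push BZ → (q3, ababb, BZ)
  read a, top B: go to q3, push ε → (q3, babb, Z)
  read b, top Z: go to q3, push BZ → (q3, abb, BZ)
  read a, top B: go to q3, push ε → (q3, bb, Z)
  read b, top Z: go to q3, push BZ → (q3, b, BZ)
  read b, top B: go to q2, push BB → (q2, ε, BBZ)
  ε-move, top B: go to q0, push ε → (q0, ε, BZ)
All input consumed in state q0 with stack BZ.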